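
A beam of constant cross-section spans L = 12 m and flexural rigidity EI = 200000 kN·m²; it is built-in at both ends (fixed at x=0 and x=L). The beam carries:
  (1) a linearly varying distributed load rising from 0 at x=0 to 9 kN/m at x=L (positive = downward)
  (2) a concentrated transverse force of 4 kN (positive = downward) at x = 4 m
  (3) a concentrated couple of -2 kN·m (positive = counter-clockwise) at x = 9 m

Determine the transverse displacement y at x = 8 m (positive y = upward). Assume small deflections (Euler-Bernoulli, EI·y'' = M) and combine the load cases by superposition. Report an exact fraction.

y(8) = -22091/20250000 m

Load 1 — triangular load w₀=9 kN/m (0→w₀ over full span):
  y_1 = -w₀x²(L-x)²(x+2L)/(120LEI) = -9·8²·(12-8)²·(8+2·12)/(120·12·200000) = -16/15625 m
Load 2 — point force P=4 kN at a=4 m (b=L-a=8):
  y_2 = -Pa²(L-x)²(3bL-(3b+a)(L-x))/(6L³EI)  [x>a] = -4·4²·(12-8)²·(3·8·12-(3·8+4)·(12-8))/(6·12³·200000) = -22/253125 m
Load 3 — applied couple M₀=-2 kN·m at a=9 m (b=L-a=3):
  y_3 = (R_Ax³/6 - M_Ax²/2)/EI  [x≤a] with R_A=-3/16, M_A=-5/8 = ((-3/16)·8³/6 - (-5/8)·8²/2)/200000 = 1/50000 m
Superposition: y = Σ y_i = -22091/20250000 m ≈ -0.001091 m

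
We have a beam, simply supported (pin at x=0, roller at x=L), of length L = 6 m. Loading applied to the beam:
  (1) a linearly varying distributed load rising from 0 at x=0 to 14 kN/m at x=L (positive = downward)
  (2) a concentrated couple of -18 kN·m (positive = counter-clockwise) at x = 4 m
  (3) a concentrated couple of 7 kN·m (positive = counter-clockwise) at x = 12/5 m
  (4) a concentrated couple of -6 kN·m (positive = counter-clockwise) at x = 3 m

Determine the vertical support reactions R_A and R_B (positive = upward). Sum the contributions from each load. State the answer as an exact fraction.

Load 1 — triangular load w₀=14 kN/m (0→w₀ over full span):
  R_A = w₀L/6 = 14·6/6 = 14 kN
  R_B = w₀L/3 = 14·6/3 = 28 kN
Load 2 — applied couple M₀=-18 kN·m at a=4 m (b=L-a=2):
  R_A = M₀/L = (-18)/6 = -3 kN
  R_B = -M₀/L = -(-18)/6 = 3 kN
Load 3 — applied couple M₀=7 kN·m at a=12/5 m (b=L-a=18/5):
  R_A = M₀/L = 7/6 kN
  R_B = -M₀/L = -7/6 kN
Load 4 — applied couple M₀=-6 kN·m at a=3 m (b=L-a=3):
  R_A = M₀/L = (-6)/6 = -1 kN
  R_B = -M₀/L = -(-6)/6 = 1 kN
Superposition: R_A = 67/6 kN, R_B = 185/6 kN

R_A = 67/6 kN, R_B = 185/6 kN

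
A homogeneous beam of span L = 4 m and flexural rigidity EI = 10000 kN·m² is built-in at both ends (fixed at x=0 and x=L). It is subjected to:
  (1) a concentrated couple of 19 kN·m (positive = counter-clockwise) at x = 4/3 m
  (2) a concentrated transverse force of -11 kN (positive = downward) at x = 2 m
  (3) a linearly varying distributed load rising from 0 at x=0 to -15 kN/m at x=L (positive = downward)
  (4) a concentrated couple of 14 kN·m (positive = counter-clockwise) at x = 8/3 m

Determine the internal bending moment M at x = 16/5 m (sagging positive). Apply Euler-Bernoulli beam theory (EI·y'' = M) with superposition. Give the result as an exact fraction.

M(16/5) = -253/150 kN·m

Load 1 — applied couple M₀=19 kN·m at a=4/3 m (b=L-a=8/3):
  M_1 = R_Ax - M_A - M₀  [x>a] with R_A=19/3, M_A=0 = (19/3)·(16/5) - 0 - 19 = 19/15 kN·m
Load 2 — point force P=-11 kN at a=2 m (b=L-a=2):
  M_2 = Pa²(a+3b)(L-x)/L³ - Pa²b/L²  [x>a] = (-11)·2²·(2+3·2)·(4-(16/5))/4³ - (-11)·2²·2/4² = 11/10 kN·m
Load 3 — triangular load w₀=-15 kN/m (0→w₀ over full span):
  M_3 = 3w₀Lx/20 - w₀L²/30 - w₀x³/(6L) = 3·(-15)·4·(16/5)/20 - (-15)·4²/30 - (-15)·(16/5)³/(6·4) = -8/25 kN·m
Load 4 — applied couple M₀=14 kN·m at a=8/3 m (b=L-a=4/3):
  M_4 = R_Ax - M_A - M₀  [x>a] with R_A=14/3, M_A=14/3 = (14/3)·(16/5) - (14/3) - 14 = -56/15 kN·m
Superposition: M = Σ M_i = -253/150 kN·m ≈ -1.686667 kN·m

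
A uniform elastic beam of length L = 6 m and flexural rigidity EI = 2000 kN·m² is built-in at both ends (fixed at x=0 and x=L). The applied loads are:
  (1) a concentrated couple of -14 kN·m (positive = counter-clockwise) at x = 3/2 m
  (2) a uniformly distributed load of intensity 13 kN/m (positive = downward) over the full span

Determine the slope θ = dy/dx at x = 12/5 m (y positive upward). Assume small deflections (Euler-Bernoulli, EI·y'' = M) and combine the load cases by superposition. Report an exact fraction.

Load 1 — applied couple M₀=-14 kN·m at a=3/2 m (b=L-a=9/2):
  θ_1 = (R_Ax²/2 - M_Ax - M₀(x-a))/EI  [x>a] with R_A=-21/8, M_A=21/8 = ((-21/8)·(12/5)²/2 - (21/8)·(12/5) - (-14)·((12/5)-(3/2)))/2000 = -63/100000 rad
Load 2 — uniform load w=13 kN/m over full span:
  θ_2 = -wx(L-x)(L-2x)/(12EI) = -13·(12/5)·(6-(12/5))·(6-2·(12/5))/(12·2000) = -351/62500 rad
Superposition: θ = Σ θ_i = -3123/500000 rad ≈ -0.006246 rad

θ(12/5) = -3123/500000 rad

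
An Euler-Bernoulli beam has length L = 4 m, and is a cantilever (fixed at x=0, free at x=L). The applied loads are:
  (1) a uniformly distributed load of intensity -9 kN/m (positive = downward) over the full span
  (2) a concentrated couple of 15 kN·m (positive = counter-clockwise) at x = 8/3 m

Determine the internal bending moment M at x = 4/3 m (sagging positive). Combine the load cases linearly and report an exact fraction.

Load 1 — uniform load w=-9 kN/m over full span:
  M_1 = -w(L-x)²/2 = -(-9)·(4-(4/3))²/2 = 32 kN·m
Load 2 — applied couple M₀=15 kN·m at a=8/3 m (b=L-a=4/3):
  M_2 = M₀  [x≤a] = 15 = 15 kN·m
Superposition: M = Σ M_i = 47 kN·m ≈ 47.000000 kN·m

M(4/3) = 47 kN·m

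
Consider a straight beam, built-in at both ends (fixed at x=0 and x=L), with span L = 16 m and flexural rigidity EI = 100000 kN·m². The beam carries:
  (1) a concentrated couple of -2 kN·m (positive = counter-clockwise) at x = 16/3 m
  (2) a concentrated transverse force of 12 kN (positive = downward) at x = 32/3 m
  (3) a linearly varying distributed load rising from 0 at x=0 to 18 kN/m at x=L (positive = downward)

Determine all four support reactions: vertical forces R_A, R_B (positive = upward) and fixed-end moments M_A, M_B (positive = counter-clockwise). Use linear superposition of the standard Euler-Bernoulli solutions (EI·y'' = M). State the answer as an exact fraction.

R_A = 4153/90 kN, M_A = 7552/45 kN·m, R_B = 9887/90 kN, M_B = -11678/45 kN·m

Load 1 — applied couple M₀=-2 kN·m at a=16/3 m (b=L-a=32/3):
  R_A = 6M₀ab/L³ = 6·(-2)·(16/3)·(32/3)/16³ = -1/6 kN
  M_A = M₀b(2a-b)/L² = (-2)·(32/3)·(2·(16/3)-(32/3))/16² = 0 kN·m
  R_B = -6M₀ab/L³ = -6·(-2)·(16/3)·(32/3)/16³ = 1/6 kN
  M_B = M₀a(2b-a)/L² = (-2)·(16/3)·(2·(32/3)-(16/3))/16² = -2/3 kN·m
Load 2 — point force P=12 kN at a=32/3 m (b=L-a=16/3):
  R_A = Pb²(3a+b)/L³ = 12·(16/3)²·(3·(32/3)+(16/3))/16³ = 28/9 kN
  M_A = Pab²/L² = 12·(32/3)·(16/3)²/16² = 128/9 kN·m
  R_B = Pa²(a+3b)/L³ = 12·(32/3)²·((32/3)+3·(16/3))/16³ = 80/9 kN
  M_B = -Pa²b/L² = -12·(32/3)²·(16/3)/16² = -256/9 kN·m
Load 3 — triangular load w₀=18 kN/m (0→w₀ over full span):
  R_A = 3w₀L/20 = 3·18·16/20 = 216/5 kN
  M_A = w₀L²/30 = 18·16²/30 = 768/5 kN·m
  R_B = 7w₀L/20 = 7·18·16/20 = 504/5 kN
  M_B = -w₀L²/20 = -18·16²/20 = -1152/5 kN·m
Superposition: R_A = 4153/90 kN, M_A = 7552/45 kN·m, R_B = 9887/90 kN, M_B = -11678/45 kN·m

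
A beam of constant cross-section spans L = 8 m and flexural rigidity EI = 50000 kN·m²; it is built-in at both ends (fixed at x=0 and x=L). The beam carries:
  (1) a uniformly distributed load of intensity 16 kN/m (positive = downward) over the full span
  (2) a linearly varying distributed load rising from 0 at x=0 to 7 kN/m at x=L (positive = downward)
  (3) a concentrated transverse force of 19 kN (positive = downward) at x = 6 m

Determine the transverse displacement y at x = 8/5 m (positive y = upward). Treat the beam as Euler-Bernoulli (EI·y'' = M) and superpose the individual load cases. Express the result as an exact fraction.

y(8/5) = -1060021/585937500 m

Load 1 — uniform load w=16 kN/m over full span:
  y_1 = -wx²(L-x)²/(24EI) = -16·(8/5)²·(8-(8/5))²/(24·50000) = -8192/5859375 m
Load 2 — triangular load w₀=7 kN/m (0→w₀ over full span):
  y_2 = -w₀x²(L-x)²(x+2L)/(120LEI) = -7·(8/5)²·(8-(8/5))²·((8/5)+2·8)/(120·8·50000) = -39424/146484375 m
Load 3 — point force P=19 kN at a=6 m (b=L-a=2):
  y_3 = -Pb²x²(3aL-(3a+b)x)/(6L³EI)  [x≤a] = -19·2²·(8/5)²·(3·6·8-(3·6+2)·(8/5))/(6·8³·50000) = -133/937500 m
Superposition: y = Σ y_i = -1060021/585937500 m ≈ -0.001809 m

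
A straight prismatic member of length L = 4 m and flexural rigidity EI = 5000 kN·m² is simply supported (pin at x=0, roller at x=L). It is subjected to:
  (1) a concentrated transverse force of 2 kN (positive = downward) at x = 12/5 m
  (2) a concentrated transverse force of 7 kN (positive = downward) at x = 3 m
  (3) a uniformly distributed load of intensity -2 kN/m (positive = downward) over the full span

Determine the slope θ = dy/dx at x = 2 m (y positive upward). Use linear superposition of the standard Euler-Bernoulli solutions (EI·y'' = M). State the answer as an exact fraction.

Load 1 — point force P=2 kN at a=12/5 m (b=L-a=8/5):
  θ_1 = -Pb(L²-b²-3x²)/(6LEI)  [x≤a] = -2·(8/5)·(4²-(8/5)²-3·2²)/(6·4·5000) = -3/78125 rad
Load 2 — point force P=7 kN at a=3 m (b=L-a=1):
  θ_2 = -Pb(L²-b²-3x²)/(6LEI)  [x≤a] = -7·1·(4²-1²-3·2²)/(6·4·5000) = -7/40000 rad
Load 3 — uniform load w=-2 kN/m over full span:
  θ_3 = -w(L³-6Lx²+4x³)/(24EI) = -(-2)·(4³-6·4·2²+4·2³)/(24·5000) = 0 rad
Superposition: θ = Σ θ_i = -1067/5000000 rad ≈ -0.000213 rad

θ(2) = -1067/5000000 rad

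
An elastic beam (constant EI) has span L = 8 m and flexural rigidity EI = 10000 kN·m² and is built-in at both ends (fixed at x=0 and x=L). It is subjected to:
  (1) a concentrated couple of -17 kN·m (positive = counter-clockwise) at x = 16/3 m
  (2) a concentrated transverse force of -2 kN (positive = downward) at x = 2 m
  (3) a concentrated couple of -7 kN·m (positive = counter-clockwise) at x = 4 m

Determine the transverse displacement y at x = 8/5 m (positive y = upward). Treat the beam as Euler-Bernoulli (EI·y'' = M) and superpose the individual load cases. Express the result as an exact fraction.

Load 1 — applied couple M₀=-17 kN·m at a=16/3 m (b=L-a=8/3):
  y_1 = (R_Ax³/6 - M_Ax²/2)/EI  [x≤a] with R_A=-17/6, M_A=-17/3 = ((-17/6)·(8/5)³/6 - (-17/3)·(8/5)²/2)/10000 = 374/703125 m
Load 2 — point force P=-2 kN at a=2 m (b=L-a=6):
  y_2 = -Pb²x²(3aL-(3a+b)x)/(6L³EI)  [x≤a] = -(-2)·6²·(8/5)²·(3·2·8-(3·2+6)·(8/5))/(6·8³·10000) = 27/156250 m
Load 3 — applied couple M₀=-7 kN·m at a=4 m (b=L-a=4):
  y_3 = (R_Ax³/6 - M_Ax²/2)/EI  [x≤a] with R_A=-21/16, M_A=-7/4 = ((-21/16)·(8/5)³/6 - (-7/4)·(8/5)²/2)/10000 = 21/156250 m
Superposition: y = Σ y_i = 118/140625 m ≈ 0.000839 m

y(8/5) = 118/140625 m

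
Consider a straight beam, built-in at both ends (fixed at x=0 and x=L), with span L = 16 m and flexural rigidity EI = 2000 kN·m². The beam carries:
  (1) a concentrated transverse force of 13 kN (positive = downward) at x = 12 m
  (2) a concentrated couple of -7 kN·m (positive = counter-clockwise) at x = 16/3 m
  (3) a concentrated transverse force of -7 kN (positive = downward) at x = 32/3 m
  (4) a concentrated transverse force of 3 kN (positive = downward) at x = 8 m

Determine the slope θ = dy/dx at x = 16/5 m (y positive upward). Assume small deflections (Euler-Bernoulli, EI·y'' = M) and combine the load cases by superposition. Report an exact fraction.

Load 1 — point force P=13 kN at a=12 m (b=L-a=4):
  θ_1 = -Pb²x(2aL-(3a+b)x)/(2L³EI)  [x≤a] = -13·4²·(16/5)·(2·12·16-(3·12+4)·(16/5))/(2·16³·2000) = -13/1250 rad
Load 2 — applied couple M₀=-7 kN·m at a=16/3 m (b=L-a=32/3):
  θ_2 = (R_Ax²/2 - M_Ax)/EI  [x≤a] with R_A=-7/12, M_A=0 = ((-7/12)·(16/5)²/2 - 0·(16/5))/2000 = -14/9375 rad
Load 3 — point force P=-7 kN at a=32/3 m (b=L-a=16/3):
  θ_3 = -Pb²x(2aL-(3a+b)x)/(2L³EI)  [x≤a] = -(-7)·(16/3)²·(16/5)·(2·(32/3)·16-(3·(32/3)+(16/3))·(16/5))/(2·16³·2000) = 728/84375 rad
Load 4 — point force P=3 kN at a=8 m (b=L-a=8):
  θ_4 = -Pb²x(2aL-(3a+b)x)/(2L³EI)  [x≤a] = -3·8²·(16/5)·(2·8·16-(3·8+8)·(16/5))/(2·16³·2000) = -18/3125 rad
Superposition: θ = Σ θ_i = -1523/168750 rad ≈ -0.009025 rad

θ(16/5) = -1523/168750 rad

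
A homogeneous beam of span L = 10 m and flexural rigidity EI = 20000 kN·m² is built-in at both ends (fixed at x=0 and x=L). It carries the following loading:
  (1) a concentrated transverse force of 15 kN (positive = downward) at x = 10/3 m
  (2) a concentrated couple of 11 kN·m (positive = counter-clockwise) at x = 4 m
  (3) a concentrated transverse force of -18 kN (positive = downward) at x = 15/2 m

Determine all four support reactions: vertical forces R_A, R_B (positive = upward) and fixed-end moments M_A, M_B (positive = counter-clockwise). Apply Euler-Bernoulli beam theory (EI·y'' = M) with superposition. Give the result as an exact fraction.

Load 1 — point force P=15 kN at a=10/3 m (b=L-a=20/3):
  R_A = Pb²(3a+b)/L³ = 15·(20/3)²·(3·(10/3)+(20/3))/10³ = 100/9 kN
  M_A = Pab²/L² = 15·(10/3)·(20/3)²/10² = 200/9 kN·m
  R_B = Pa²(a+3b)/L³ = 15·(10/3)²·((10/3)+3·(20/3))/10³ = 35/9 kN
  M_B = -Pa²b/L² = -15·(10/3)²·(20/3)/10² = -100/9 kN·m
Load 2 — applied couple M₀=11 kN·m at a=4 m (b=L-a=6):
  R_A = 6M₀ab/L³ = 6·11·4·6/10³ = 198/125 kN
  M_A = M₀b(2a-b)/L² = 11·6·(2·4-6)/10² = 33/25 kN·m
  R_B = -6M₀ab/L³ = -6·11·4·6/10³ = -198/125 kN
  M_B = M₀a(2b-a)/L² = 11·4·(2·6-4)/10² = 88/25 kN·m
Load 3 — point force P=-18 kN at a=15/2 m (b=L-a=5/2):
  R_A = Pb²(3a+b)/L³ = (-18)·(5/2)²·(3·(15/2)+(5/2))/10³ = -45/16 kN
  M_A = Pab²/L² = (-18)·(15/2)·(5/2)²/10² = -135/16 kN·m
  R_B = Pa²(a+3b)/L³ = (-18)·(15/2)²·((15/2)+3·(5/2))/10³ = -243/16 kN
  M_B = -Pa²b/L² = -(-18)·(15/2)²·(5/2)/10² = 405/16 kN·m
Superposition: R_A = 177887/18000 kN, M_A = 54377/3600 kN·m, R_B = -231887/18000 kN, M_B = 63797/3600 kN·m

R_A = 177887/18000 kN, M_A = 54377/3600 kN·m, R_B = -231887/18000 kN, M_B = 63797/3600 kN·m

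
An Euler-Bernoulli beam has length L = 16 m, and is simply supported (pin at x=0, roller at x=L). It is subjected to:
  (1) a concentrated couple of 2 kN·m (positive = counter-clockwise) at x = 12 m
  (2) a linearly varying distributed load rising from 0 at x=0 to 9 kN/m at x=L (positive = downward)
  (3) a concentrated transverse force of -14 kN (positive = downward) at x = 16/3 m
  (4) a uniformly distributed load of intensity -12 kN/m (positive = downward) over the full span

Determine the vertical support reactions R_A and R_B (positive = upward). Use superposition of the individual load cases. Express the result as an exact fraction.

R_A = -1949/24 kN, R_B = -1267/24 kN

Load 1 — applied couple M₀=2 kN·m at a=12 m (b=L-a=4):
  R_A = M₀/L = 2/16 = 1/8 kN
  R_B = -M₀/L = -2/16 = -1/8 kN
Load 2 — triangular load w₀=9 kN/m (0→w₀ over full span):
  R_A = w₀L/6 = 9·16/6 = 24 kN
  R_B = w₀L/3 = 9·16/3 = 48 kN
Load 3 — point force P=-14 kN at a=16/3 m (b=L-a=32/3):
  R_A = Pb/L = (-14)·(32/3)/16 = -28/3 kN
  R_B = Pa/L = (-14)·(16/3)/16 = -14/3 kN
Load 4 — uniform load w=-12 kN/m over full span:
  R_A = wL/2 = (-12)·16/2 = -96 kN
  R_B = wL/2 = (-12)·16/2 = -96 kN
Superposition: R_A = -1949/24 kN, R_B = -1267/24 kN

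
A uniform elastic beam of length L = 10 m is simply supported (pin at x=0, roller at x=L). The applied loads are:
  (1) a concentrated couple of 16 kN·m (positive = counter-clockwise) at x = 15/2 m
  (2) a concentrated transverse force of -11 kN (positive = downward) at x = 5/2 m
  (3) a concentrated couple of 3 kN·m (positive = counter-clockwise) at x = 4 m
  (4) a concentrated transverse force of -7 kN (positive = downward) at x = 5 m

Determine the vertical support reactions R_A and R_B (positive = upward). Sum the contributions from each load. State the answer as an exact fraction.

Load 1 — applied couple M₀=16 kN·m at a=15/2 m (b=L-a=5/2):
  R_A = M₀/L = 16/10 = 8/5 kN
  R_B = -M₀/L = -16/10 = -8/5 kN
Load 2 — point force P=-11 kN at a=5/2 m (b=L-a=15/2):
  R_A = Pb/L = (-11)·(15/2)/10 = -33/4 kN
  R_B = Pa/L = (-11)·(5/2)/10 = -11/4 kN
Load 3 — applied couple M₀=3 kN·m at a=4 m (b=L-a=6):
  R_A = M₀/L = 3/10 kN
  R_B = -M₀/L = -3/10 kN
Load 4 — point force P=-7 kN at a=5 m (b=L-a=5):
  R_A = Pb/L = (-7)·5/10 = -7/2 kN
  R_B = Pa/L = (-7)·5/10 = -7/2 kN
Superposition: R_A = -197/20 kN, R_B = -163/20 kN

R_A = -197/20 kN, R_B = -163/20 kN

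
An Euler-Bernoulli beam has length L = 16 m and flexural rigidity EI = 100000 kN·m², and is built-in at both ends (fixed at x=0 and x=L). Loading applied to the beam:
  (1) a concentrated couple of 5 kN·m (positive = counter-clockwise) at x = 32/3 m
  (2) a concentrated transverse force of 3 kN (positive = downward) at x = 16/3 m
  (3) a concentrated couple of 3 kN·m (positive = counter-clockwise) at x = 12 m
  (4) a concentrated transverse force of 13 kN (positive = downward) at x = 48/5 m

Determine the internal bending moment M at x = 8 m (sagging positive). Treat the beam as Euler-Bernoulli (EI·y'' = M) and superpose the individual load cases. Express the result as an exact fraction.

M(8) = 6517/300 kN·m

Load 1 — applied couple M₀=5 kN·m at a=32/3 m (b=L-a=16/3):
  M_1 = R_Ax - M_A  [x≤a] with R_A=5/12, M_A=5/3 = (5/12)·8 - (5/3) = 5/3 kN·m
Load 2 — point force P=3 kN at a=16/3 m (b=L-a=32/3):
  M_2 = Pa²(a+3b)(L-x)/L³ - Pa²b/L²  [x>a] = 3·(16/3)²·((16/3)+3·(32/3))·(16-8)/16³ - 3·(16/3)²·(32/3)/16² = 8/3 kN·m
Load 3 — applied couple M₀=3 kN·m at a=12 m (b=L-a=4):
  M_3 = R_Ax - M_A  [x≤a] with R_A=27/128, M_A=15/16 = (27/128)·8 - (15/16) = 3/4 kN·m
Load 4 — point force P=13 kN at a=48/5 m (b=L-a=32/5):
  M_4 = Pb²(3a+b)x/L³ - Pab²/L²  [x≤a] = 13·(32/5)²·(3·(48/5)+(32/5))·8/16³ - 13·(48/5)·(32/5)²/16² = 416/25 kN·m
Superposition: M = Σ M_i = 6517/300 kN·m ≈ 21.723333 kN·m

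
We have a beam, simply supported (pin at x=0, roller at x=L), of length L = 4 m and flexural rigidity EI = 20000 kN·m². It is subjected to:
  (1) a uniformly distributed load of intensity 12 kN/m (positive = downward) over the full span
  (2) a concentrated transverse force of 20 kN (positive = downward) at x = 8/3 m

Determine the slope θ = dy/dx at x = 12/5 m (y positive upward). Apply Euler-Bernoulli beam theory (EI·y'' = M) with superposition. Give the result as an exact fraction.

Load 1 — uniform load w=12 kN/m over full span:
  θ_1 = -w(L³-6Lx²+4x³)/(24EI) = -12·(4³-6·4·(12/5)²+4·(12/5)³)/(24·20000) = 37/78125 rad
Load 2 — point force P=20 kN at a=8/3 m (b=L-a=4/3):
  θ_2 = -Pb(L²-b²-3x²)/(6LEI)  [x≤a] = -20·(4/3)·(4²-(4/3)²-3·(12/5)²)/(6·4·20000) = 43/253125 rad
Superposition: θ = Σ θ_i = 4072/6328125 rad ≈ 0.000643 rad

θ(12/5) = 4072/6328125 rad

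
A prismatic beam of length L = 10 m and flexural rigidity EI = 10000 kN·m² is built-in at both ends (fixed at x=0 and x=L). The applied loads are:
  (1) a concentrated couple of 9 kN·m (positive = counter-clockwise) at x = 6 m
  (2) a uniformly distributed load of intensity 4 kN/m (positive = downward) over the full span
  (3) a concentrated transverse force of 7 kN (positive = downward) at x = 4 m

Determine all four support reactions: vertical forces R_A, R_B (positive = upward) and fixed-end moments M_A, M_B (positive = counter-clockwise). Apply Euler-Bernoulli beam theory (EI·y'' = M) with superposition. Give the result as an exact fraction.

Load 1 — applied couple M₀=9 kN·m at a=6 m (b=L-a=4):
  R_A = 6M₀ab/L³ = 6·9·6·4/10³ = 162/125 kN
  M_A = M₀b(2a-b)/L² = 9·4·(2·6-4)/10² = 72/25 kN·m
  R_B = -6M₀ab/L³ = -6·9·6·4/10³ = -162/125 kN
  M_B = M₀a(2b-a)/L² = 9·6·(2·4-6)/10² = 27/25 kN·m
Load 2 — uniform load w=4 kN/m over full span:
  R_A = wL/2 = 4·10/2 = 20 kN
  M_A = wL²/12 = 4·10²/12 = 100/3 kN·m
  R_B = wL/2 = 4·10/2 = 20 kN
  M_B = -wL²/12 = -4·10²/12 = -100/3 kN·m
Load 3 — point force P=7 kN at a=4 m (b=L-a=6):
  R_A = Pb²(3a+b)/L³ = 7·6²·(3·4+6)/10³ = 567/125 kN
  M_A = Pab²/L² = 7·4·6²/10² = 252/25 kN·m
  R_B = Pa²(a+3b)/L³ = 7·4²·(4+3·6)/10³ = 308/125 kN
  M_B = -Pa²b/L² = -7·4²·6/10² = -168/25 kN·m
Superposition: R_A = 3229/125 kN, M_A = 3472/75 kN·m, R_B = 2646/125 kN, M_B = -2923/75 kN·m

R_A = 3229/125 kN, M_A = 3472/75 kN·m, R_B = 2646/125 kN, M_B = -2923/75 kN·m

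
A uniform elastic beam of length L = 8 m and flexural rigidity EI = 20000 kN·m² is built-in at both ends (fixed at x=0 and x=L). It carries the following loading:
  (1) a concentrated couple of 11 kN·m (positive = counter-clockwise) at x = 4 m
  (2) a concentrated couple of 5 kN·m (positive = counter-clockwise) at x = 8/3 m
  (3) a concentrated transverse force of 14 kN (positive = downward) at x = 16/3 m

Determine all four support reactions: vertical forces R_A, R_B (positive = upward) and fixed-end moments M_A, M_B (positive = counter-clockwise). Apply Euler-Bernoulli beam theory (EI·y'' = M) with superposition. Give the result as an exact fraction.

R_A = 2819/432 kN, M_A = 1193/108 kN·m, R_B = 3229/432 kN, M_B = -1315/108 kN·m

Load 1 — applied couple M₀=11 kN·m at a=4 m (b=L-a=4):
  R_A = 6M₀ab/L³ = 6·11·4·4/8³ = 33/16 kN
  M_A = M₀b(2a-b)/L² = 11·4·(2·4-4)/8² = 11/4 kN·m
  R_B = -6M₀ab/L³ = -6·11·4·4/8³ = -33/16 kN
  M_B = M₀a(2b-a)/L² = 11·4·(2·4-4)/8² = 11/4 kN·m
Load 2 — applied couple M₀=5 kN·m at a=8/3 m (b=L-a=16/3):
  R_A = 6M₀ab/L³ = 6·5·(8/3)·(16/3)/8³ = 5/6 kN
  M_A = M₀b(2a-b)/L² = 5·(16/3)·(2·(8/3)-(16/3))/8² = 0 kN·m
  R_B = -6M₀ab/L³ = -6·5·(8/3)·(16/3)/8³ = -5/6 kN
  M_B = M₀a(2b-a)/L² = 5·(8/3)·(2·(16/3)-(8/3))/8² = 5/3 kN·m
Load 3 — point force P=14 kN at a=16/3 m (b=L-a=8/3):
  R_A = Pb²(3a+b)/L³ = 14·(8/3)²·(3·(16/3)+(8/3))/8³ = 98/27 kN
  M_A = Pab²/L² = 14·(16/3)·(8/3)²/8² = 224/27 kN·m
  R_B = Pa²(a+3b)/L³ = 14·(16/3)²·((16/3)+3·(8/3))/8³ = 280/27 kN
  M_B = -Pa²b/L² = -14·(16/3)²·(8/3)/8² = -448/27 kN·m
Superposition: R_A = 2819/432 kN, M_A = 1193/108 kN·m, R_B = 3229/432 kN, M_B = -1315/108 kN·m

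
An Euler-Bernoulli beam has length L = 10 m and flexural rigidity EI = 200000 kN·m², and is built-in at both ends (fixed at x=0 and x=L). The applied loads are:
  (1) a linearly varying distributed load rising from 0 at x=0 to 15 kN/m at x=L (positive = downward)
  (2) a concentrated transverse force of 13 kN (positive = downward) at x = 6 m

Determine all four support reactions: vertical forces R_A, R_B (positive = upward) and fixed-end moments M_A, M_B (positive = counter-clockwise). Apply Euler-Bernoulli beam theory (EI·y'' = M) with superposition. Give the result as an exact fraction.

R_A = 6769/250 kN, M_A = 1562/25 kN·m, R_B = 15231/250 kN, M_B = -2343/25 kN·m

Load 1 — triangular load w₀=15 kN/m (0→w₀ over full span):
  R_A = 3w₀L/20 = 3·15·10/20 = 45/2 kN
  M_A = w₀L²/30 = 15·10²/30 = 50 kN·m
  R_B = 7w₀L/20 = 7·15·10/20 = 105/2 kN
  M_B = -w₀L²/20 = -15·10²/20 = -75 kN·m
Load 2 — point force P=13 kN at a=6 m (b=L-a=4):
  R_A = Pb²(3a+b)/L³ = 13·4²·(3·6+4)/10³ = 572/125 kN
  M_A = Pab²/L² = 13·6·4²/10² = 312/25 kN·m
  R_B = Pa²(a+3b)/L³ = 13·6²·(6+3·4)/10³ = 1053/125 kN
  M_B = -Pa²b/L² = -13·6²·4/10² = -468/25 kN·m
Superposition: R_A = 6769/250 kN, M_A = 1562/25 kN·m, R_B = 15231/250 kN, M_B = -2343/25 kN·m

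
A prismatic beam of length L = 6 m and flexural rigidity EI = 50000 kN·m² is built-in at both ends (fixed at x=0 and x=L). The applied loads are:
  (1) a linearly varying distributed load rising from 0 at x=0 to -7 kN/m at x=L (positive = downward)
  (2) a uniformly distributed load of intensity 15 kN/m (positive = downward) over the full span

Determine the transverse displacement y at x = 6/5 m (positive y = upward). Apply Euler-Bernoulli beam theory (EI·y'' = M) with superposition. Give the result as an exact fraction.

Load 1 — triangular load w₀=-7 kN/m (0→w₀ over full span):
  y_1 = -w₀x²(L-x)²(x+2L)/(120LEI) = -(-7)·(6/5)²·(6-(6/5))²·((6/5)+2·6)/(120·6·50000) = 4158/48828125 m
Load 2 — uniform load w=15 kN/m over full span:
  y_2 = -wx²(L-x)²/(24EI) = -15·(6/5)²·(6-(6/5))²/(24·50000) = -162/390625 m
Superposition: y = Σ y_i = -16092/48828125 m ≈ -0.000330 m

y(6/5) = -16092/48828125 m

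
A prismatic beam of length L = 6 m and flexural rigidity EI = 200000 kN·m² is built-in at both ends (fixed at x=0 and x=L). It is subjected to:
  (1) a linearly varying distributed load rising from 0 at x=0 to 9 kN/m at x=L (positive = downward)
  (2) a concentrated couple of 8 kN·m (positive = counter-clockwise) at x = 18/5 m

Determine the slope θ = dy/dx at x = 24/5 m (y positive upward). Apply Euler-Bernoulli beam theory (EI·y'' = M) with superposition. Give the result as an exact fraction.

θ(24/5) = 333/7812500 rad

Load 1 — triangular load w₀=9 kN/m (0→w₀ over full span):
  θ_1 = -w₀(2x(L-x)(L-2x)(x+2L)+x²(L-x)²)/(120LEI) = -9·(2·(24/5)·(6-(24/5))·(6-2·(24/5))·((24/5)+2·6)+(24/5)²·(6-(24/5))²)/(120·6·200000) = 81/1953125 rad
Load 2 — applied couple M₀=8 kN·m at a=18/5 m (b=L-a=12/5):
  θ_2 = (R_Ax²/2 - M_Ax - M₀(x-a))/EI  [x>a] with R_A=48/25, M_A=64/25 = ((48/25)·(24/5)²/2 - (64/25)·(24/5) - 8·((24/5)-(18/5)))/200000 = 9/7812500 rad
Superposition: θ = Σ θ_i = 333/7812500 rad ≈ 0.000043 rad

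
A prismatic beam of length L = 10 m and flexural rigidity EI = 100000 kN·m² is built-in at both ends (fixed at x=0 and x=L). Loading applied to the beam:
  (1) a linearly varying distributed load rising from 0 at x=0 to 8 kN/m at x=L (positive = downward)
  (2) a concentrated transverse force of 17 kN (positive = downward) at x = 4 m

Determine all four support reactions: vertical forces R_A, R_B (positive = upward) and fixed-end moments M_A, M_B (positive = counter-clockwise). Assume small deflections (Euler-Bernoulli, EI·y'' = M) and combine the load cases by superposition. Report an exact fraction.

Load 1 — triangular load w₀=8 kN/m (0→w₀ over full span):
  R_A = 3w₀L/20 = 3·8·10/20 = 12 kN
  M_A = w₀L²/30 = 8·10²/30 = 80/3 kN·m
  R_B = 7w₀L/20 = 7·8·10/20 = 28 kN
  M_B = -w₀L²/20 = -8·10²/20 = -40 kN·m
Load 2 — point force P=17 kN at a=4 m (b=L-a=6):
  R_A = Pb²(3a+b)/L³ = 17·6²·(3·4+6)/10³ = 1377/125 kN
  M_A = Pab²/L² = 17·4·6²/10² = 612/25 kN·m
  R_B = Pa²(a+3b)/L³ = 17·4²·(4+3·6)/10³ = 748/125 kN
  M_B = -Pa²b/L² = -17·4²·6/10² = -408/25 kN·m
Superposition: R_A = 2877/125 kN, M_A = 3836/75 kN·m, R_B = 4248/125 kN, M_B = -1408/25 kN·m

R_A = 2877/125 kN, M_A = 3836/75 kN·m, R_B = 4248/125 kN, M_B = -1408/25 kN·m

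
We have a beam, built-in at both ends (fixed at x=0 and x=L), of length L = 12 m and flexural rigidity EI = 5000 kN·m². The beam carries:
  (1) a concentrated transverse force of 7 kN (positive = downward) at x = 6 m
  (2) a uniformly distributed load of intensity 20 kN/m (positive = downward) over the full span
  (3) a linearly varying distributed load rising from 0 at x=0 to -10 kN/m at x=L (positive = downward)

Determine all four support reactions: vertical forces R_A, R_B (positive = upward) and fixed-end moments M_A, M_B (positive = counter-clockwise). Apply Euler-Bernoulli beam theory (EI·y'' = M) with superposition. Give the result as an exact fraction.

R_A = 211/2 kN, M_A = 405/2 kN·m, R_B = 163/2 kN, M_B = -357/2 kN·m

Load 1 — point force P=7 kN at a=6 m (b=L-a=6):
  R_A = Pb²(3a+b)/L³ = 7·6²·(3·6+6)/12³ = 7/2 kN
  M_A = Pab²/L² = 7·6·6²/12² = 21/2 kN·m
  R_B = Pa²(a+3b)/L³ = 7·6²·(6+3·6)/12³ = 7/2 kN
  M_B = -Pa²b/L² = -7·6²·6/12² = -21/2 kN·m
Load 2 — uniform load w=20 kN/m over full span:
  R_A = wL/2 = 20·12/2 = 120 kN
  M_A = wL²/12 = 20·12²/12 = 240 kN·m
  R_B = wL/2 = 20·12/2 = 120 kN
  M_B = -wL²/12 = -20·12²/12 = -240 kN·m
Load 3 — triangular load w₀=-10 kN/m (0→w₀ over full span):
  R_A = 3w₀L/20 = 3·(-10)·12/20 = -18 kN
  M_A = w₀L²/30 = (-10)·12²/30 = -48 kN·m
  R_B = 7w₀L/20 = 7·(-10)·12/20 = -42 kN
  M_B = -w₀L²/20 = -(-10)·12²/20 = 72 kN·m
Superposition: R_A = 211/2 kN, M_A = 405/2 kN·m, R_B = 163/2 kN, M_B = -357/2 kN·m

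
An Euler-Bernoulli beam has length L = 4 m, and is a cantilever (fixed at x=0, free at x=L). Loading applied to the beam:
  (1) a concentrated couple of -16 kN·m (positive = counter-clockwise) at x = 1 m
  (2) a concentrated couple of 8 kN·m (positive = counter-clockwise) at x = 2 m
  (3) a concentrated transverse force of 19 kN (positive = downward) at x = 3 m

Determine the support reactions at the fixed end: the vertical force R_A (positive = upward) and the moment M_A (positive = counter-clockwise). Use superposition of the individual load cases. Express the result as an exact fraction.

Load 1 — applied couple M₀=-16 kN·m at a=1 m (b=L-a=3):
  R_A = 0 kN
  M_A = -M₀ = -(-16) = 16 kN·m
Load 2 — applied couple M₀=8 kN·m at a=2 m (b=L-a=2):
  R_A = 0 kN
  M_A = -M₀ = -8 kN·m
Load 3 — point force P=19 kN at a=3 m (b=L-a=1):
  R_A = P = 19 kN
  M_A = Pa = 19·3 = 57 kN·m
Superposition: R_A = 19 kN, M_A = 65 kN·m

R_A = 19 kN, M_A = 65 kN·m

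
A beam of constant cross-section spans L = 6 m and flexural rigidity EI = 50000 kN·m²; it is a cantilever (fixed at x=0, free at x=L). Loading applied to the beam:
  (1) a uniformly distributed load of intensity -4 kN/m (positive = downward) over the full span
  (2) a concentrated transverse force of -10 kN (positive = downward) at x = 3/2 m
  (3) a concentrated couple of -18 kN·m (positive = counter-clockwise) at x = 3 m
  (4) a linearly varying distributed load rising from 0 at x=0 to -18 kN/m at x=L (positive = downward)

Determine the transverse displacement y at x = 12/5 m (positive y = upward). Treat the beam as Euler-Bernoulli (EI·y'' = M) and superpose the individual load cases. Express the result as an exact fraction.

y(12/5) = 78347907/6250000000 m

Load 1 — uniform load w=-4 kN/m over full span:
  y_1 = -wx²(x²-4Lx+6L²)/(24EI) = -(-4)·(12/5)²·((12/5)²-4·6·(12/5)+6·6²)/(24·50000) = 6156/1953125 m
Load 2 — point force P=-10 kN at a=3/2 m (b=L-a=9/2):
  y_2 = -Pa²(3x-a)/(6EI)  [x>a] = -(-10)·(3/2)²·(3·(12/5)-(3/2))/(6·50000) = 171/400000 m
Load 3 — applied couple M₀=-18 kN·m at a=3 m (b=L-a=3):
  y_3 = M₀x²/(2EI)  [x≤a] = (-18)·(12/5)²/(2·50000) = -81/78125 m
Load 4 — triangular load w₀=-18 kN/m (0→w₀ over full span):
  y_4 = (w₀Lx³/12-w₀L²x²/6-w₀x⁵/(120L))/EI = ((-18)·6·(12/5)³/12-(-18)·6²·(12/5)²/6-(-18)·(12/5)⁵/(120·6))/50000 = 487944/48828125 m
Superposition: y = Σ y_i = 78347907/6250000000 m ≈ 0.012536 m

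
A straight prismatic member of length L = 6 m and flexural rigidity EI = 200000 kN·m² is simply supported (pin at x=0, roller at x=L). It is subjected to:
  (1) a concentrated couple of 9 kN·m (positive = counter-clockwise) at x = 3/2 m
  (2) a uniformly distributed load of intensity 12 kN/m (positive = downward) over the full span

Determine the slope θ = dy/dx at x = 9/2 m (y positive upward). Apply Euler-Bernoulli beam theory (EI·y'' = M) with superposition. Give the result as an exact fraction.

Load 1 — applied couple M₀=9 kN·m at a=3/2 m (b=L-a=9/2):
  θ_1 = (M₀x²/(2L)-M₀(x-a)+C₁)/EI  [x>a] with C₁=M₀(3b²-L²)/(6L)=99/16 = (9·(9/2)²/(2·6)-9·((9/2)-(3/2))+(99/16))/200000 = -9/320000 rad
Load 2 — uniform load w=12 kN/m over full span:
  θ_2 = -w(L³-6Lx²+4x³)/(24EI) = -12·(6³-6·6·(9/2)²+4·(9/2)³)/(24·200000) = 297/800000 rad
Superposition: θ = Σ θ_i = 549/1600000 rad ≈ 0.000343 rad

θ(9/2) = 549/1600000 rad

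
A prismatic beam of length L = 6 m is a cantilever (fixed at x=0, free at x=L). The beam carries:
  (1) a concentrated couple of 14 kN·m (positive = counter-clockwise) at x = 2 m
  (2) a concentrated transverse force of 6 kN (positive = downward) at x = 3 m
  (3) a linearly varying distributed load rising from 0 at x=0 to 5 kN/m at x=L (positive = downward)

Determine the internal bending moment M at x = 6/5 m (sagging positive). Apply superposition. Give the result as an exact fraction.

M(6/5) = -976/25 kN·m

Load 1 — applied couple M₀=14 kN·m at a=2 m (b=L-a=4):
  M_1 = M₀  [x≤a] = 14 = 14 kN·m
Load 2 — point force P=6 kN at a=3 m (b=L-a=3):
  M_2 = -P(a-x)  [x≤a] = -6·(3-(6/5)) = -54/5 kN·m
Load 3 — triangular load w₀=5 kN/m (0→w₀ over full span):
  M_3 = w₀Lx/2 - w₀L²/3 - w₀x³/(6L) = 5·6·(6/5)/2 - 5·6²/3 - 5·(6/5)³/(6·6) = -1056/25 kN·m
Superposition: M = Σ M_i = -976/25 kN·m ≈ -39.040000 kN·m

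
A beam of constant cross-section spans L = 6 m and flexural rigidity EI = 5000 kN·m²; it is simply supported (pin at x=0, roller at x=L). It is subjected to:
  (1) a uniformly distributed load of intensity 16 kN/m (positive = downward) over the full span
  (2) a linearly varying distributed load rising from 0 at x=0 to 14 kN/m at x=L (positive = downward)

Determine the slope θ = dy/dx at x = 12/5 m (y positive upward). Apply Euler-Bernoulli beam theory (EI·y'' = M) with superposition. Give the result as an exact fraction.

θ(12/5) = -20103/1562500 rad

Load 1 — uniform load w=16 kN/m over full span:
  θ_1 = -w(L³-6Lx²+4x³)/(24EI) = -16·(6³-6·6·(12/5)²+4·(12/5)³)/(24·5000) = -666/78125 rad
Load 2 — triangular load w₀=14 kN/m (0→w₀ over full span):
  θ_2 = -w₀(7L⁴-30L²x²+15x⁴)/(360LEI) = -14·(7·6⁴-30·6²·(12/5)²+15·(12/5)⁴)/(360·6·5000) = -6783/1562500 rad
Superposition: θ = Σ θ_i = -20103/1562500 rad ≈ -0.012866 rad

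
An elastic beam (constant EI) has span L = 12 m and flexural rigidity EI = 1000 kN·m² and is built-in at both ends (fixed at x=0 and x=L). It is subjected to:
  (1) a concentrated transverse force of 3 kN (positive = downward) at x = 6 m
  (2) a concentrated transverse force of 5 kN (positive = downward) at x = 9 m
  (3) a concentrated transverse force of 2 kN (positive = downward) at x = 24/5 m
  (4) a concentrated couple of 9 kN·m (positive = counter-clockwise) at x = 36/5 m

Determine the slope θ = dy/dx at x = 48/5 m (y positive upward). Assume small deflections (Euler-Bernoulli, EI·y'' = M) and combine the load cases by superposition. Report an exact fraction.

θ(48/5) = 116253/6250000 rad

Load 1 — point force P=3 kN at a=6 m (b=L-a=6):
  θ_1 = Pa²(L-x)(2bL-(3b+a)(L-x))/(2L³EI)  [x>a] = 3·6²·(12-(48/5))·(2·6·12-(3·6+6)·(12-(48/5)))/(2·12³·1000) = 81/12500 rad
Load 2 — point force P=5 kN at a=9 m (b=L-a=3):
  θ_2 = Pa²(L-x)(2bL-(3b+a)(L-x))/(2L³EI)  [x>a] = 5·9²·(12-(48/5))·(2·3·12-(3·3+9)·(12-(48/5)))/(2·12³·1000) = 81/10000 rad
Load 3 — point force P=2 kN at a=24/5 m (b=L-a=36/5):
  θ_3 = Pa²(L-x)(2bL-(3b+a)(L-x))/(2L³EI)  [x>a] = 2·(24/5)²·(12-(48/5))·(2·(36/5)·12-(3·(36/5)+(24/5))·(12-(48/5)))/(2·12³·1000) = 1368/390625 rad
Load 4 — applied couple M₀=9 kN·m at a=36/5 m (b=L-a=24/5):
  θ_4 = (R_Ax²/2 - M_Ax - M₀(x-a))/EI  [x>a] with R_A=27/25, M_A=72/25 = ((27/25)·(48/5)²/2 - (72/25)·(48/5) - 9·((48/5)-(36/5)))/1000 = 81/156250 rad
Superposition: θ = Σ θ_i = 116253/6250000 rad ≈ 0.018600 rad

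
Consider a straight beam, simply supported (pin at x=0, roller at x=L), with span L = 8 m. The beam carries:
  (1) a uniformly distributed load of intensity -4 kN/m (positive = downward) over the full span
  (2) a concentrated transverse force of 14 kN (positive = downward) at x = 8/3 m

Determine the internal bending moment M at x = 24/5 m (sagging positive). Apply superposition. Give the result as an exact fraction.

M(24/5) = -1184/75 kN·m

Load 1 — uniform load w=-4 kN/m over full span:
  M_1 = wx(L-x)/2 = (-4)·(24/5)·(8-(24/5))/2 = -768/25 kN·m
Load 2 — point force P=14 kN at a=8/3 m (b=L-a=16/3):
  M_2 = Pa(L-x)/L  [x>a] = 14·(8/3)·(8-(24/5))/8 = 224/15 kN·m
Superposition: M = Σ M_i = -1184/75 kN·m ≈ -15.786667 kN·m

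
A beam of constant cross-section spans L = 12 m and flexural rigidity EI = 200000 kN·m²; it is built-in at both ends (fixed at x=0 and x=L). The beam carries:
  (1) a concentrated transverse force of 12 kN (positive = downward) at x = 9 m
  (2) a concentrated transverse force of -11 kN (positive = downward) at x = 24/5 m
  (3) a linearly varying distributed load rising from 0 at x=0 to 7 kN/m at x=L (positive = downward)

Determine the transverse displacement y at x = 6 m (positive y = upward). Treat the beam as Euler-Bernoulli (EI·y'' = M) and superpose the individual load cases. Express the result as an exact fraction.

Load 1 — point force P=12 kN at a=9 m (b=L-a=3):
  y_1 = -Pb²x²(3aL-(3a+b)x)/(6L³EI)  [x≤a] = -12·3²·6²·(3·9·12-(3·9+3)·6)/(6·12³·200000) = -27/100000 m
Load 2 — point force P=-11 kN at a=24/5 m (b=L-a=36/5):
  y_2 = -Pa²(L-x)²(3bL-(3b+a)(L-x))/(6L³EI)  [x>a] = -(-11)·(24/5)²·(12-6)²·(3·(36/5)·12-(3·(36/5)+(24/5))·(12-6))/(6·12³·200000) = 693/1562500 m
Load 3 — triangular load w₀=7 kN/m (0→w₀ over full span):
  y_3 = -w₀x²(L-x)²(x+2L)/(120LEI) = -7·6²·(12-6)²·(6+2·12)/(120·12·200000) = -189/200000 m
Superposition: y = Σ y_i = -19287/25000000 m ≈ -0.000771 m

y(6) = -19287/25000000 m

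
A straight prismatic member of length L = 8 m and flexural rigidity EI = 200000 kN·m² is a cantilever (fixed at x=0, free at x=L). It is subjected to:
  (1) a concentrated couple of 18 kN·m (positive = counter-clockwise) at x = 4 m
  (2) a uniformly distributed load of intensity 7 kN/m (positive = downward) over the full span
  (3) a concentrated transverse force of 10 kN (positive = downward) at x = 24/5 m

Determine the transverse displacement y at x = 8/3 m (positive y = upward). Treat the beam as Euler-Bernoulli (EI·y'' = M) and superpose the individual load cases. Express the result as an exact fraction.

y(8/3) = -2693/759375 m

Load 1 — applied couple M₀=18 kN·m at a=4 m (b=L-a=4):
  y_1 = M₀x²/(2EI)  [x≤a] = 18·(8/3)²/(2·200000) = 1/3125 m
Load 2 — uniform load w=7 kN/m over full span:
  y_2 = -wx²(x²-4Lx+6L²)/(24EI) = -7·(8/3)²·((8/3)²-4·8·(8/3)+6·8²)/(24·200000) = -2408/759375 m
Load 3 — point force P=10 kN at a=24/5 m (b=L-a=16/5):
  y_3 = -Px²(3a-x)/(6EI)  [x≤a] = -10·(8/3)²·(3·(24/5)-(8/3))/(6·200000) = -176/253125 m
Superposition: y = Σ y_i = -2693/759375 m ≈ -0.003546 m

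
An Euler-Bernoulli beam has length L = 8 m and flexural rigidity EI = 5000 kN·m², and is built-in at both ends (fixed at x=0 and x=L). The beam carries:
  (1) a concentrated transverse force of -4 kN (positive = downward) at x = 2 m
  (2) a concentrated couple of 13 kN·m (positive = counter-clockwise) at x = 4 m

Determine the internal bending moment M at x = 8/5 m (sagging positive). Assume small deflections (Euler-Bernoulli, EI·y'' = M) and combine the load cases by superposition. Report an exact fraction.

Load 1 — point force P=-4 kN at a=2 m (b=L-a=6):
  M_1 = Pb²(3a+b)x/L³ - Pab²/L²  [x≤a] = (-4)·6²·(3·2+6)·(8/5)/8³ - (-4)·2·6²/8² = -9/10 kN·m
Load 2 — applied couple M₀=13 kN·m at a=4 m (b=L-a=4):
  M_2 = R_Ax - M_A  [x≤a] with R_A=39/16, M_A=13/4 = (39/16)·(8/5) - (13/4) = 13/20 kN·m
Superposition: M = Σ M_i = -1/4 kN·m ≈ -0.250000 kN·m

M(8/5) = -1/4 kN·m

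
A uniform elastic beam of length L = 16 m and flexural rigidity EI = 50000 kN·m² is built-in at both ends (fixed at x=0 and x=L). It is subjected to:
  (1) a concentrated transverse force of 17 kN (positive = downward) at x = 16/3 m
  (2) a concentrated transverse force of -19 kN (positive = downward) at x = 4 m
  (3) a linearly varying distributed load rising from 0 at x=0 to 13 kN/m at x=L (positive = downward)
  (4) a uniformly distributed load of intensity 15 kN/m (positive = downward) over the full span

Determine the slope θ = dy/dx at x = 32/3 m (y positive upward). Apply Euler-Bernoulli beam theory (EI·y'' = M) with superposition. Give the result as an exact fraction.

θ(32/3) = 1529/140625 rad

Load 1 — point force P=17 kN at a=16/3 m (b=L-a=32/3):
  θ_1 = Pa²(L-x)(2bL-(3b+a)(L-x))/(2L³EI)  [x>a] = 17·(16/3)²·(16-(32/3))·(2·(32/3)·16-(3·(32/3)+(16/3))·(16-(32/3)))/(2·16³·50000) = 136/151875 rad
Load 2 — point force P=-19 kN at a=4 m (b=L-a=12):
  θ_2 = Pa²(L-x)(2bL-(3b+a)(L-x))/(2L³EI)  [x>a] = (-19)·4²·(16-(32/3))·(2·12·16-(3·12+4)·(16-(32/3)))/(2·16³·50000) = -19/28125 rad
Load 3 — triangular load w₀=13 kN/m (0→w₀ over full span):
  θ_3 = -w₀(2x(L-x)(L-2x)(x+2L)+x²(L-x)²)/(120LEI) = -13·(2·(32/3)·(16-(32/3))·(16-2·(32/3))·((32/3)+2·16)+(32/3)²·(16-(32/3))²)/(120·16·50000) = 11648/3796875 rad
Load 4 — uniform load w=15 kN/m over full span:
  θ_4 = -wx(L-x)(L-2x)/(12EI) = -15·(32/3)·(16-(32/3))·(16-2·(32/3))/(12·50000) = 128/16875 rad
Superposition: θ = Σ θ_i = 1529/140625 rad ≈ 0.010873 rad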